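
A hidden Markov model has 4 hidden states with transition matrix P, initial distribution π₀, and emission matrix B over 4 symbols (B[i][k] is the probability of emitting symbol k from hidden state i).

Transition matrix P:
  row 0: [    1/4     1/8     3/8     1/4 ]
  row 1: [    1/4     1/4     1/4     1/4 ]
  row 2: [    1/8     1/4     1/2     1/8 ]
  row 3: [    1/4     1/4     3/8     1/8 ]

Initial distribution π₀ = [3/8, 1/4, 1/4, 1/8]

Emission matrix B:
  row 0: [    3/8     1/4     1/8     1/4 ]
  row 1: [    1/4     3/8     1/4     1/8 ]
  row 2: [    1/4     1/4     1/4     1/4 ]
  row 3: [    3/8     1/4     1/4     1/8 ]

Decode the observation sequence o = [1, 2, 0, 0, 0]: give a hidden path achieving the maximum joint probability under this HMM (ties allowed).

t=0: δ = [9.375e-02, 9.375e-02, 6.250e-02, 3.125e-02]  (obs o_0=1)
t=1: δ = [2.930e-03, 5.859e-03, 8.789e-03, 5.859e-03]  ψ = [0, 1, 0, 0]  (obs o_1=2)
t=2: δ = [5.493e-04, 5.493e-04, 1.099e-03, 5.493e-04]  ψ = [1, 2, 2, 1]  (obs o_2=0)
t=3: δ = [5.150e-05, 6.866e-05, 1.373e-04, 5.150e-05]  ψ = [0, 2, 2, 0]  (obs o_3=0)
t=4: δ = [6.437e-06, 8.583e-06, 1.717e-05, 6.437e-06]  ψ = [1, 2, 2, 1]  (obs o_4=0)
backtrack: best end state = 2; path = [0, 2, 2, 2, 2]

path = [0, 2, 2, 2, 2]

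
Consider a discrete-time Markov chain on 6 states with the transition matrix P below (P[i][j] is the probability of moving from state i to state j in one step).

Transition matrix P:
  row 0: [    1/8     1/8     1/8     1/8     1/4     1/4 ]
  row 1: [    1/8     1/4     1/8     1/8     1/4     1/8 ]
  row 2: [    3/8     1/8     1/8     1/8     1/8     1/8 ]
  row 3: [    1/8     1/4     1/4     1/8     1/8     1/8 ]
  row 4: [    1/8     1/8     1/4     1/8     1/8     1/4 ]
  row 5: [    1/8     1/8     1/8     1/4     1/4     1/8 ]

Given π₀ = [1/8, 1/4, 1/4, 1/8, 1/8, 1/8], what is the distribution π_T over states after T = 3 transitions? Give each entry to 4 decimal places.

t=0: π = [0.1250, 0.2500, 0.2500, 0.1250, 0.1250, 0.1250]
t=1: π = [0.1875, 0.1719, 0.1563, 0.1406, 0.1875, 0.1563]
t=2: π = [0.1641, 0.1641, 0.1660, 0.1445, 0.1895, 0.1719]
t=3: π = [0.1665, 0.1636, 0.1667, 0.1465, 0.1875, 0.1692]

π = [0.1665, 0.1636, 0.1667, 0.1465, 0.1875, 0.1692]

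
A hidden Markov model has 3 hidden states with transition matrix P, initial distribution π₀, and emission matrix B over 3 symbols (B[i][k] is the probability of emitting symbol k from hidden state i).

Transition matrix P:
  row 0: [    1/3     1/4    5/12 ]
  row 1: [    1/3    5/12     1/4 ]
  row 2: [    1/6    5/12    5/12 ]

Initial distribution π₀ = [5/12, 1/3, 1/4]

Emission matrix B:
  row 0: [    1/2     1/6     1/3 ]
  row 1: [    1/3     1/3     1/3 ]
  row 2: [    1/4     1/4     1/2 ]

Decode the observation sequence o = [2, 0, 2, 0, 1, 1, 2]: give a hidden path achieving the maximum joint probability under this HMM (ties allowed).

path = [0, 0, 2, 1, 1, 1, 1]

t=0: δ = [1.389e-01, 1.111e-01, 1.250e-01]  (obs o_0=2)
t=1: δ = [2.315e-02, 1.736e-02, 1.447e-02]  ψ = [0, 2, 0]  (obs o_1=0)
t=2: δ = [2.572e-03, 2.411e-03, 4.823e-03]  ψ = [0, 1, 0]  (obs o_2=2)
t=3: δ = [4.287e-04, 6.698e-04, 5.023e-04]  ψ = [0, 2, 2]  (obs o_3=0)
t=4: δ = [3.721e-05, 9.303e-05, 5.233e-05]  ψ = [1, 1, 2]  (obs o_4=1)
t=5: δ = [5.168e-06, 1.292e-05, 5.814e-06]  ψ = [1, 1, 1]  (obs o_5=1)
t=6: δ = [1.436e-06, 1.795e-06, 1.615e-06]  ψ = [1, 1, 1]  (obs o_6=2)
backtrack: best end state = 1; path = [0, 0, 2, 1, 1, 1, 1]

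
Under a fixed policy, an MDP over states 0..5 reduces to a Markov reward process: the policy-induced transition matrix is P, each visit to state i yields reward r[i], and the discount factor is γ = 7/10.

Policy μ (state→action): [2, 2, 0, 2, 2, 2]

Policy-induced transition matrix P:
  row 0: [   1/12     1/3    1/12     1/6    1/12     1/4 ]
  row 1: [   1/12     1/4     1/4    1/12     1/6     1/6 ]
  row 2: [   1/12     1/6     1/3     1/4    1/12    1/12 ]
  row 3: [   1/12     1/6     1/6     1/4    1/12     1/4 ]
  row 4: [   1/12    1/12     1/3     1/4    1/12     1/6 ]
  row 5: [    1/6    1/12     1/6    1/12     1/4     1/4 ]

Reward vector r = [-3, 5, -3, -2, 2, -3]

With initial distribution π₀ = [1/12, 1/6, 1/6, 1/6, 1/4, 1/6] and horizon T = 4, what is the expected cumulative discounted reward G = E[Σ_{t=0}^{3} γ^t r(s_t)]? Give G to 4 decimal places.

t=0: π = [0.0833, 0.1667, 0.1667, 0.1667, 0.2500, 0.1667], E[r] = -0.2500, γ^t·E[r] = -0.250000, running G = -0.250000
t=1: π = [0.0972, 0.1597, 0.2431, 0.1875, 0.1250, 0.1875], E[r] = -0.9097, γ^t·E[r] = -0.636806, running G = -0.886806
t=2: π = [0.0990, 0.1701, 0.2332, 0.1840, 0.1279, 0.1858], E[r] = -0.8154, γ^t·E[r] = -0.399543, running G = -1.286348
t=3: π = [0.0988, 0.1712, 0.2328, 0.1824, 0.1285, 0.1863], E[r] = -0.8056, γ^t·E[r] = -0.276322, running G = -1.562670

G = -1.5627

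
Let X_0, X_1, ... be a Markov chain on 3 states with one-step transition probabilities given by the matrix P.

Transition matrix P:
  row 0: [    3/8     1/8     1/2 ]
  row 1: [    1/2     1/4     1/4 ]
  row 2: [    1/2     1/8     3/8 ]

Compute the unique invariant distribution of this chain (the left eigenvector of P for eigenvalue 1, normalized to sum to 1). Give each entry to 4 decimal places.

π = [0.4444, 0.1429, 0.4127]

Balance equations π_j = Σ_i π_i·P[i][j]:
  π_0 = 3/8·π_0 + 1/2·π_1 + 1/2·π_2
  π_1 = 1/8·π_0 + 1/4·π_1 + 1/8·π_2
  normalize: π_0 + π_1 + π_2 = 1
Solving the linear system gives exactly π = [4/9, 1/7, 26/63].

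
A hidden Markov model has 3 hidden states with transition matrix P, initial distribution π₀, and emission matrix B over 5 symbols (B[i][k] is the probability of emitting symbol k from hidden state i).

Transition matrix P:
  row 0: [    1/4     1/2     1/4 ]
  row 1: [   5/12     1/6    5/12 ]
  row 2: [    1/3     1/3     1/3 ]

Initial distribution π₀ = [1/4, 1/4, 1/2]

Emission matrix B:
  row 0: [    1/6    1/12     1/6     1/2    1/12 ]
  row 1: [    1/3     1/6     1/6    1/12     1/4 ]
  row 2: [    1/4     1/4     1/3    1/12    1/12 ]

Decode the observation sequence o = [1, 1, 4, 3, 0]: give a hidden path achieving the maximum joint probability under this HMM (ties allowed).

t=0: δ = [2.083e-02, 4.167e-02, 1.250e-01]  (obs o_0=1)
t=1: δ = [3.472e-03, 6.944e-03, 1.042e-02]  ψ = [2, 2, 2]  (obs o_1=1)
t=2: δ = [2.894e-04, 8.681e-04, 2.894e-04]  ψ = [2, 2, 2]  (obs o_2=4)
t=3: δ = [1.808e-04, 1.206e-05, 3.014e-05]  ψ = [1, 0, 1]  (obs o_3=3)
t=4: δ = [7.535e-06, 3.014e-05, 1.130e-05]  ψ = [0, 0, 0]  (obs o_4=0)
backtrack: best end state = 1; path = [2, 2, 1, 0, 1]

path = [2, 2, 1, 0, 1]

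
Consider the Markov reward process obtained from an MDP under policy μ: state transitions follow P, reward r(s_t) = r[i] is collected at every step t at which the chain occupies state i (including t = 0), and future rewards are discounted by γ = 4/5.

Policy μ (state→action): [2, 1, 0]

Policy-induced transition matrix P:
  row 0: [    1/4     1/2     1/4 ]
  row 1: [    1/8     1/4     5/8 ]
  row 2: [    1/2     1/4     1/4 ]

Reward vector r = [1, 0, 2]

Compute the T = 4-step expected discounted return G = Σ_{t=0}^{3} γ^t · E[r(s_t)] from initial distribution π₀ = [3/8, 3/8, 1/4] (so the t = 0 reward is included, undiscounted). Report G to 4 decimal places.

G = 2.9263

t=0: π = [0.3750, 0.3750, 0.2500], E[r] = 0.8750, γ^t·E[r] = 0.875000, running G = 0.875000
t=1: π = [0.2656, 0.3438, 0.3906], E[r] = 1.0469, γ^t·E[r] = 0.837500, running G = 1.712500
t=2: π = [0.3047, 0.3164, 0.3789], E[r] = 1.0625, γ^t·E[r] = 0.680000, running G = 2.392500
t=3: π = [0.3052, 0.3262, 0.3687], E[r] = 1.0425, γ^t·E[r] = 0.533750, running G = 2.926250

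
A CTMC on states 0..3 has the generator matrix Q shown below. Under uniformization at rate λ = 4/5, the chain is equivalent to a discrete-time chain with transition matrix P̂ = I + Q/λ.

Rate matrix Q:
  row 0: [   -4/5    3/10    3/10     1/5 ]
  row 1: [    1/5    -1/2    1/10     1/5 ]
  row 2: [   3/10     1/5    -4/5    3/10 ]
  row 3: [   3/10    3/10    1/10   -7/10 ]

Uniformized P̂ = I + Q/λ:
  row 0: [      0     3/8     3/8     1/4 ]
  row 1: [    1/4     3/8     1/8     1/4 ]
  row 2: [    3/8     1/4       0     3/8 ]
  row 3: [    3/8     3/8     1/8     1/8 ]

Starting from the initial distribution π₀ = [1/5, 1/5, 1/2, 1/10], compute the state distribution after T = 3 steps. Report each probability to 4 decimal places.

π = [0.2426, 0.3525, 0.1607, 0.2441]

t=0: π = [0.2000, 0.2000, 0.5000, 0.1000]
t=1: π = [0.2750, 0.3125, 0.1125, 0.3000]
t=2: π = [0.2328, 0.3609, 0.1797, 0.2266]
t=3: π = [0.2426, 0.3525, 0.1607, 0.2441]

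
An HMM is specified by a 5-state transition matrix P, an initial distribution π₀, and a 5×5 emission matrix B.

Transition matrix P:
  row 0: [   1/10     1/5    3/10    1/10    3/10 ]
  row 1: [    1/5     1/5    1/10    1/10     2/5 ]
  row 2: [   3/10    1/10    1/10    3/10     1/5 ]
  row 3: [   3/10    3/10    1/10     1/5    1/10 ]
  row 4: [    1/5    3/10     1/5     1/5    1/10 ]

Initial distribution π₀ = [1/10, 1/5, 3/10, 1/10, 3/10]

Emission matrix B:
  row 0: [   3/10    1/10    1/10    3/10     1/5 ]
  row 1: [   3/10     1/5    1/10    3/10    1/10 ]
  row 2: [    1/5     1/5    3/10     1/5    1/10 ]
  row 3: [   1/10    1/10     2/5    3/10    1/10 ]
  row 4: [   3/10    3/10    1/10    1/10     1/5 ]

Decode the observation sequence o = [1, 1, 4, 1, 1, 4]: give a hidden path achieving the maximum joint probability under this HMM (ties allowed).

t=0: δ = [1.000e-02, 4.000e-02, 6.000e-02, 1.000e-02, 9.000e-02]  (obs o_0=1)
t=1: δ = [1.800e-03, 5.400e-03, 3.600e-03, 1.800e-03, 4.800e-03]  ψ = [2, 4, 4, 2, 1]  (obs o_1=1)
t=2: δ = [2.160e-04, 1.440e-04, 9.600e-05, 1.080e-04, 4.320e-04]  ψ = [1, 4, 4, 2, 1]  (obs o_2=4)
t=3: δ = [8.640e-06, 2.592e-05, 1.728e-05, 8.640e-06, 1.944e-05]  ψ = [4, 4, 4, 4, 0]  (obs o_3=1)
t=4: δ = [5.184e-07, 1.166e-06, 7.776e-07, 5.184e-07, 3.110e-06]  ψ = [1, 4, 4, 2, 1]  (obs o_4=1)
t=5: δ = [1.244e-07, 9.331e-08, 6.221e-08, 6.221e-08, 9.331e-08]  ψ = [4, 4, 4, 4, 1]  (obs o_5=4)
backtrack: best end state = 0; path = [4, 1, 4, 1, 4, 0]

path = [4, 1, 4, 1, 4, 0]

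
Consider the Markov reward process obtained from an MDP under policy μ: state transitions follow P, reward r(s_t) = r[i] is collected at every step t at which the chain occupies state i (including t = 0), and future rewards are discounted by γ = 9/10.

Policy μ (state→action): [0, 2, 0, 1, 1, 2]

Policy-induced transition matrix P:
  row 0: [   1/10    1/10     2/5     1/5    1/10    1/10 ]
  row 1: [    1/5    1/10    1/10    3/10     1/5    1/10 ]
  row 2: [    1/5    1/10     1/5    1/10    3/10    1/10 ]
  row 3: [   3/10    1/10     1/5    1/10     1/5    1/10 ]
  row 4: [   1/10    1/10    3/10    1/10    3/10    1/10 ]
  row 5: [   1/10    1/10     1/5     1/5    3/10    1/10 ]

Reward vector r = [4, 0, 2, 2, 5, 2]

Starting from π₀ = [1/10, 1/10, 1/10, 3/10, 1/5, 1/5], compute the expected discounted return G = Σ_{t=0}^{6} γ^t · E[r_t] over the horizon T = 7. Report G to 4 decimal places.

G = 14.6547

t=0: π = [0.1000, 0.1000, 0.1000, 0.3000, 0.2000, 0.2000], E[r] = 2.6000, γ^t·E[r] = 2.600000, running G = 2.600000
t=1: π = [0.1800, 0.1000, 0.2300, 0.1500, 0.2400, 0.1000], E[r] = 2.8800, γ^t·E[r] = 2.592000, running G = 5.192000
t=2: π = [0.1630, 0.1000, 0.2500, 0.1480, 0.2390, 0.1000], E[r] = 2.8430, γ^t·E[r] = 2.302830, running G = 7.494830
t=3: π = [0.1646, 0.1000, 0.2465, 0.1463, 0.2426, 0.1000], E[r] = 2.8570, γ^t·E[r] = 2.082753, running G = 9.577583
t=4: π = [0.1639, 0.1000, 0.2472, 0.1465, 0.2425, 0.1000], E[r] = 2.8552, γ^t·E[r] = 1.873277, running G = 11.450860
t=5: π = [0.1640, 0.1000, 0.2470, 0.1464, 0.2426, 0.1000], E[r] = 2.8557, γ^t·E[r] = 1.686284, running G = 13.137144
t=6: π = [0.1640, 0.1000, 0.2471, 0.1464, 0.2426, 0.1000], E[r] = 2.8556, γ^t·E[r] = 1.517603, running G = 14.654747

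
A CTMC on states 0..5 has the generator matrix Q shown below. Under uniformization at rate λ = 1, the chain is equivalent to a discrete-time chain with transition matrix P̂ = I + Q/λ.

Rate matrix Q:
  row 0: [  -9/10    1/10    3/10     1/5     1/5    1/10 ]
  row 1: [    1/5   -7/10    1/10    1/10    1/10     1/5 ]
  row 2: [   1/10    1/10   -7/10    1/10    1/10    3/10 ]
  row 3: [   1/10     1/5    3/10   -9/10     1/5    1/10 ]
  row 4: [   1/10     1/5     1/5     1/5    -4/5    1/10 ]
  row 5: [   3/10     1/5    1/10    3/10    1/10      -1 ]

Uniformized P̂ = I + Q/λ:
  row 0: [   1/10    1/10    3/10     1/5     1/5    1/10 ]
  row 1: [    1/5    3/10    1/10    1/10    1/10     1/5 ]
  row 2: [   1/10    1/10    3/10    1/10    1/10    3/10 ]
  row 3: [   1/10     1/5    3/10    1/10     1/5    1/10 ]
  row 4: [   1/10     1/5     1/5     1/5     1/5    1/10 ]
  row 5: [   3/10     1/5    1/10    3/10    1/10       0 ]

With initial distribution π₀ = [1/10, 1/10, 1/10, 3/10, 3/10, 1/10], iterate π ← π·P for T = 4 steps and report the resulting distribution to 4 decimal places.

t=0: π = [0.1000, 0.1000, 0.1000, 0.3000, 0.3000, 0.1000]
t=1: π = [0.1300, 0.1900, 0.2300, 0.1600, 0.1700, 0.1200]
t=2: π = [0.1430, 0.1830, 0.2210, 0.1540, 0.1460, 0.1530]
t=3: π = [0.1489, 0.1819, 0.2182, 0.1595, 0.1443, 0.1472]
t=4: π = [0.1476, 0.1815, 0.2198, 0.1588, 0.1453, 0.1471]

π = [0.1476, 0.1815, 0.2198, 0.1588, 0.1453, 0.1471]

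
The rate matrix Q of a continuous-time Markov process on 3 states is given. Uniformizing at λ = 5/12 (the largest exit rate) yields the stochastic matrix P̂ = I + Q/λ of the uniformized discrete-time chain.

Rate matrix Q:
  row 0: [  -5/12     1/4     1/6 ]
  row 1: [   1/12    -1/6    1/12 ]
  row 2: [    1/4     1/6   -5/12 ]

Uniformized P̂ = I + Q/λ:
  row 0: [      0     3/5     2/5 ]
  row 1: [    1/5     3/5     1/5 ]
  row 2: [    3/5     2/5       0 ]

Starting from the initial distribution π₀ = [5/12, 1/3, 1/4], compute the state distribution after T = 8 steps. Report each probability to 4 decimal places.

t=0: π = [0.4167, 0.3333, 0.2500]
t=1: π = [0.2167, 0.5500, 0.2333]
t=2: π = [0.2500, 0.5533, 0.1967]
t=3: π = [0.2287, 0.5607, 0.2107]
t=4: π = [0.2385, 0.5579, 0.2036]
t=5: π = [0.2337, 0.5593, 0.2070]
t=6: π = [0.2360, 0.5586, 0.2053]
t=7: π = [0.2349, 0.5589, 0.2061]
t=8: π = [0.2355, 0.5588, 0.2058]

π = [0.2355, 0.5588, 0.2058]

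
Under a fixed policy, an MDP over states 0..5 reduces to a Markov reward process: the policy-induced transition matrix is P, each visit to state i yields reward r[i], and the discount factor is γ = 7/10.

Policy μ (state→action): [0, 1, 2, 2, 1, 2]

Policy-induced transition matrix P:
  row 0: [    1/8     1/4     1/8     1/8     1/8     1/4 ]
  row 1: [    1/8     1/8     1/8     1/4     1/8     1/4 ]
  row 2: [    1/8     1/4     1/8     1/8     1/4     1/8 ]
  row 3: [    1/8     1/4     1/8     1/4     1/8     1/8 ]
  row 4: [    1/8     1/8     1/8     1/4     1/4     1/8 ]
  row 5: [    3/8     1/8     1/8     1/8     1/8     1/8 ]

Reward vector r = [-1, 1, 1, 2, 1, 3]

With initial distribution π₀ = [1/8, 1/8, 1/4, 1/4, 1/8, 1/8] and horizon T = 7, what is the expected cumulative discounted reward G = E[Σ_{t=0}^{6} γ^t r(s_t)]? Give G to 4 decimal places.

G = 3.7114

t=0: π = [0.1250, 0.1250, 0.2500, 0.2500, 0.1250, 0.1250], E[r] = 1.2500, γ^t·E[r] = 1.250000, running G = 1.250000
t=1: π = [0.1563, 0.2031, 0.1250, 0.1875, 0.1719, 0.1563], E[r] = 1.1875, γ^t·E[r] = 0.831250, running G = 2.081250
t=2: π = [0.1641, 0.1836, 0.1250, 0.1953, 0.1621, 0.1699], E[r] = 1.2070, γ^t·E[r] = 0.591445, running G = 2.672695
t=3: π = [0.1675, 0.1855, 0.1250, 0.1926, 0.1609, 0.1685], E[r] = 1.1946, γ^t·E[r] = 0.409741, running G = 3.082436
t=4: π = [0.1671, 0.1856, 0.1250, 0.1924, 0.1607, 0.1691], E[r] = 1.1964, γ^t·E[r] = 0.287258, running G = 3.369695
t=5: π = [0.1673, 0.1856, 0.1250, 0.1923, 0.1607, 0.1691], E[r] = 1.1960, γ^t·E[r] = 0.201006, running G = 3.570701
t=6: π = [0.1673, 0.1856, 0.1250, 0.1923, 0.1607, 0.1691], E[r] = 1.1960, γ^t·E[r] = 0.140707, running G = 3.711408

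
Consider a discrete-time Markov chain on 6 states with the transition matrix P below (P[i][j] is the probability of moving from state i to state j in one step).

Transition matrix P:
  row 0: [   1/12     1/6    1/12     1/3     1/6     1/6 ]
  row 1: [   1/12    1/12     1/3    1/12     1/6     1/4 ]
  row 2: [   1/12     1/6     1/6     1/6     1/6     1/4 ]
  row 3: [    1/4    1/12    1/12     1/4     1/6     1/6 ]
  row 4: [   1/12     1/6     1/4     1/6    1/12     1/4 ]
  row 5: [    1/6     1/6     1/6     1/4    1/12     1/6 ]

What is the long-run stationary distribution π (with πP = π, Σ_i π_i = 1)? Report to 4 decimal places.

Balance equations π_j = Σ_i π_i·P[i][j]:
  π_0 = 1/12·π_0 + 1/12·π_1 + 1/12·π_2 + 1/4·π_3 + 1/12·π_4 + 1/6·π_5
  π_1 = 1/6·π_0 + 1/12·π_1 + 1/6·π_2 + 1/12·π_3 + 1/6·π_4 + 1/6·π_5
  π_2 = 1/12·π_0 + 1/3·π_1 + 1/6·π_2 + 1/12·π_3 + 1/4·π_4 + 1/6·π_5
  π_3 = 1/3·π_0 + 1/12·π_1 + 1/6·π_2 + 1/4·π_3 + 1/6·π_4 + 1/4·π_5
  π_4 = 1/6·π_0 + 1/6·π_1 + 1/6·π_2 + 1/6·π_3 + 1/12·π_4 + 1/12·π_5
  normalize: π_0 + π_1 + π_2 + π_3 + π_4 + π_5 = 1
Solving the linear system gives exactly π = [2963/21826, 3001/21826, 48823/283738, 4639/21826, 2800/20267, 318/1559].

π = [0.1358, 0.1375, 0.1721, 0.2125, 0.1382, 0.2040]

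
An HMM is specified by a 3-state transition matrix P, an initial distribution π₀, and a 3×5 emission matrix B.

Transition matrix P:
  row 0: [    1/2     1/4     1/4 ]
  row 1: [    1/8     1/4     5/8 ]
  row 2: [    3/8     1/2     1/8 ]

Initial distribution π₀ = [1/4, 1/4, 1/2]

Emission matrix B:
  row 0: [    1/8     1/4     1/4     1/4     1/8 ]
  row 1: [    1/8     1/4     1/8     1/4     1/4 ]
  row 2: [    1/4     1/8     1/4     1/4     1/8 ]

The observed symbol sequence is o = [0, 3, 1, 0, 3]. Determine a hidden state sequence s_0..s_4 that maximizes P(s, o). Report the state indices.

path = [2, 1, 1, 2, 1]

t=0: δ = [3.125e-02, 3.125e-02, 1.250e-01]  (obs o_0=0)
t=1: δ = [1.172e-02, 1.562e-02, 4.883e-03]  ψ = [2, 2, 1]  (obs o_1=3)
t=2: δ = [1.465e-03, 9.766e-04, 1.221e-03]  ψ = [0, 1, 1]  (obs o_2=1)
t=3: δ = [9.155e-05, 7.629e-05, 1.526e-04]  ψ = [0, 2, 1]  (obs o_3=0)
t=4: δ = [1.431e-05, 1.907e-05, 1.192e-05]  ψ = [2, 2, 1]  (obs o_4=3)
backtrack: best end state = 1; path = [2, 1, 1, 2, 1]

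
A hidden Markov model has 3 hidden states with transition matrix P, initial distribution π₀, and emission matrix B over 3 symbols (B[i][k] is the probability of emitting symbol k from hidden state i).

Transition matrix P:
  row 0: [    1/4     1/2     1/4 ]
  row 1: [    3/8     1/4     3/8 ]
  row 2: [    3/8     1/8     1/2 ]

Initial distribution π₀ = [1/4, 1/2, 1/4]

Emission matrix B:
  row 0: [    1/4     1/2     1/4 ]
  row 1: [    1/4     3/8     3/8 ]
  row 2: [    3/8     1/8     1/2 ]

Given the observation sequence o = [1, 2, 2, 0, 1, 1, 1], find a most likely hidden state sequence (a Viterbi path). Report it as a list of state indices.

t=0: δ = [1.250e-01, 1.875e-01, 3.125e-02]  (obs o_0=1)
t=1: δ = [1.758e-02, 2.344e-02, 3.516e-02]  ψ = [1, 0, 1]  (obs o_1=2)
t=2: δ = [3.296e-03, 3.296e-03, 8.789e-03]  ψ = [2, 0, 2]  (obs o_2=2)
t=3: δ = [8.240e-04, 4.120e-04, 1.648e-03]  ψ = [2, 0, 2]  (obs o_3=0)
t=4: δ = [3.090e-04, 1.545e-04, 1.030e-04]  ψ = [2, 0, 2]  (obs o_4=1)
t=5: δ = [3.862e-05, 5.794e-05, 9.656e-06]  ψ = [0, 0, 0]  (obs o_5=1)
t=6: δ = [1.086e-05, 7.242e-06, 2.716e-06]  ψ = [1, 0, 1]  (obs o_6=1)
backtrack: best end state = 0; path = [1, 2, 2, 2, 0, 1, 0]

path = [1, 2, 2, 2, 0, 1, 0]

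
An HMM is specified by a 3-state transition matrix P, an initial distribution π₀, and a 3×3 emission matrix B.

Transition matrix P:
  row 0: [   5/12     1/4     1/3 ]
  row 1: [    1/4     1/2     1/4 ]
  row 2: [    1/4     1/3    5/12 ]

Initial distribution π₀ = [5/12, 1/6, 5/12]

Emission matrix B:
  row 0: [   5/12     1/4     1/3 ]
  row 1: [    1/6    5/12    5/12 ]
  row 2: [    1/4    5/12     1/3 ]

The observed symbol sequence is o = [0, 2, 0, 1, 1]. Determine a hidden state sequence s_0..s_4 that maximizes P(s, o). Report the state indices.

t=0: δ = [1.736e-01, 2.778e-02, 1.042e-01]  (obs o_0=0)
t=1: δ = [2.411e-02, 1.808e-02, 1.929e-02]  ψ = [0, 0, 0]  (obs o_1=2)
t=2: δ = [4.186e-03, 1.507e-03, 2.009e-03]  ψ = [0, 1, 0]  (obs o_2=0)
t=3: δ = [4.361e-04, 4.361e-04, 5.814e-04]  ψ = [0, 0, 0]  (obs o_3=1)
t=4: δ = [4.542e-05, 9.085e-05, 1.009e-04]  ψ = [0, 1, 2]  (obs o_4=1)
backtrack: best end state = 2; path = [0, 0, 0, 2, 2]

path = [0, 0, 0, 2, 2]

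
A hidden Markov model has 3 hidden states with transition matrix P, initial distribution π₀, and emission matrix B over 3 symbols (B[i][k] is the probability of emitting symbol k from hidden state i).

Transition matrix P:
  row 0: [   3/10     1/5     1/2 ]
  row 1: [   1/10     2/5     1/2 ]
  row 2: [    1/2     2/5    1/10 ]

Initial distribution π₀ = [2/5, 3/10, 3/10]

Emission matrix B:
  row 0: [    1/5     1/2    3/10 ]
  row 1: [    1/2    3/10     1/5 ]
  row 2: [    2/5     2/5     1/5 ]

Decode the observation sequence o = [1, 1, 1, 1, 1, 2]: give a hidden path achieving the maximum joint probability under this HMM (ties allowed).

t=0: δ = [2.000e-01, 9.000e-02, 1.200e-01]  (obs o_0=1)
t=1: δ = [3.000e-02, 1.440e-02, 4.000e-02]  ψ = [0, 2, 0]  (obs o_1=1)
t=2: δ = [1.000e-02, 4.800e-03, 6.000e-03]  ψ = [2, 2, 0]  (obs o_2=1)
t=3: δ = [1.500e-03, 7.200e-04, 2.000e-03]  ψ = [0, 2, 0]  (obs o_3=1)
t=4: δ = [5.000e-04, 2.400e-04, 3.000e-04]  ψ = [2, 2, 0]  (obs o_4=1)
t=5: δ = [4.500e-05, 2.400e-05, 5.000e-05]  ψ = [0, 2, 0]  (obs o_5=2)
backtrack: best end state = 2; path = [0, 2, 0, 2, 0, 2]

path = [0, 2, 0, 2, 0, 2]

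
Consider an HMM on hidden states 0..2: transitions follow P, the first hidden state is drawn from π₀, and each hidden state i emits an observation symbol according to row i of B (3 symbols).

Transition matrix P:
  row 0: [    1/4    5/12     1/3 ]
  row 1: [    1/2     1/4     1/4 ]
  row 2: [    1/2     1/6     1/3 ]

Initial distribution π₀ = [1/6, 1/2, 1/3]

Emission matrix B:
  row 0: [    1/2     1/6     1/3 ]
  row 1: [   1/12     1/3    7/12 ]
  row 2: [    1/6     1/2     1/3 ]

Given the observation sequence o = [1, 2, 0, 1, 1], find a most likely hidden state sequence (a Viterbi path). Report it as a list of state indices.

t=0: δ = [2.778e-02, 1.667e-01, 1.667e-01]  (obs o_0=1)
t=1: δ = [2.778e-02, 2.431e-02, 1.852e-02]  ψ = [1, 1, 2]  (obs o_1=2)
t=2: δ = [6.076e-03, 9.645e-04, 1.543e-03]  ψ = [1, 0, 0]  (obs o_2=0)
t=3: δ = [2.532e-04, 8.439e-04, 1.013e-03]  ψ = [0, 0, 0]  (obs o_3=1)
t=4: δ = [8.439e-05, 7.033e-05, 1.688e-04]  ψ = [2, 1, 2]  (obs o_4=1)
backtrack: best end state = 2; path = [1, 1, 0, 2, 2]

path = [1, 1, 0, 2, 2]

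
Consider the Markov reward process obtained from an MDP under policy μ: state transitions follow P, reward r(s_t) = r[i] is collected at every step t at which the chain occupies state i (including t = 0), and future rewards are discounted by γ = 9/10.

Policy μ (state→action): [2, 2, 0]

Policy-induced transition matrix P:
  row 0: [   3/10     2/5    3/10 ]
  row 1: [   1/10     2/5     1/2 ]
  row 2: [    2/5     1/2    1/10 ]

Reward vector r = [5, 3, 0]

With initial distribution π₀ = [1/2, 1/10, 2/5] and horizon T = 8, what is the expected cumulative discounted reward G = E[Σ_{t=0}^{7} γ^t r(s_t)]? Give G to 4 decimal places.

t=0: π = [0.5000, 0.1000, 0.4000], E[r] = 2.8000, γ^t·E[r] = 2.800000, running G = 2.800000
t=1: π = [0.3200, 0.4400, 0.2400], E[r] = 2.9200, γ^t·E[r] = 2.628000, running G = 5.428000
t=2: π = [0.2360, 0.4240, 0.3400], E[r] = 2.4520, γ^t·E[r] = 1.986120, running G = 7.414120
t=3: π = [0.2492, 0.4340, 0.3168], E[r] = 2.5480, γ^t·E[r] = 1.857492, running G = 9.271612
t=4: π = [0.2449, 0.4317, 0.3234], E[r] = 2.5194, γ^t·E[r] = 1.653005, running G = 10.924617
t=5: π = [0.2460, 0.4323, 0.3216], E[r] = 2.5271, γ^t·E[r] = 1.492211, running G = 12.416827
t=6: π = [0.2457, 0.4322, 0.3221], E[r] = 2.5250, γ^t·E[r] = 1.341875, running G = 13.758702
t=7: π = [0.2458, 0.4322, 0.3220], E[r] = 2.5255, γ^t·E[r] = 1.207961, running G = 14.966663

G = 14.9667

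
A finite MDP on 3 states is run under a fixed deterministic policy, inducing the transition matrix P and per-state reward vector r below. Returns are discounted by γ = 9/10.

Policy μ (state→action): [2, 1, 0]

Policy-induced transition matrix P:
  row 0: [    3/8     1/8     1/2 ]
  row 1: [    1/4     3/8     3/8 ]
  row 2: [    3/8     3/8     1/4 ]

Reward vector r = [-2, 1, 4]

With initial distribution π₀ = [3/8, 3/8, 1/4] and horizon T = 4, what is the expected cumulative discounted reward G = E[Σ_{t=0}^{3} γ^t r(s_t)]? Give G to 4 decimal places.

t=0: π = [0.3750, 0.3750, 0.2500], E[r] = 0.6250, γ^t·E[r] = 0.625000, running G = 0.625000
t=1: π = [0.3281, 0.2813, 0.3906], E[r] = 1.1875, γ^t·E[r] = 1.068750, running G = 1.693750
t=2: π = [0.3398, 0.2930, 0.3672], E[r] = 1.0820, γ^t·E[r] = 0.876445, running G = 2.570195
t=3: π = [0.3384, 0.2900, 0.3716], E[r] = 1.0996, γ^t·E[r] = 0.801615, running G = 3.371811

G = 3.3718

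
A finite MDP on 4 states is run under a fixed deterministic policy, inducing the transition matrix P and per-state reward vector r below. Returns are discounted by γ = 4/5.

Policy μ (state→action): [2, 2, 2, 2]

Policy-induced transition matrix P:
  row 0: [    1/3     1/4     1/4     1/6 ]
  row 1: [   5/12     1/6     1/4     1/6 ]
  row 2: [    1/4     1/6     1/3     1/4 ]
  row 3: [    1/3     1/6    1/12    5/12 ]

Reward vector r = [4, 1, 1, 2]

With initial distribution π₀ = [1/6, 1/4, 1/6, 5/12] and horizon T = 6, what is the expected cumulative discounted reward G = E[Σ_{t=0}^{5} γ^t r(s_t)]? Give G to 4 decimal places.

G = 8.0008

t=0: π = [0.1667, 0.2500, 0.1667, 0.4167], E[r] = 1.9167, γ^t·E[r] = 1.916667, running G = 1.916667
t=1: π = [0.3403, 0.1806, 0.1944, 0.2847], E[r] = 2.3056, γ^t·E[r] = 1.844444, running G = 3.761111
t=2: π = [0.3322, 0.1950, 0.2188, 0.2541], E[r] = 2.2506, γ^t·E[r] = 1.440370, running G = 5.201481
t=3: π = [0.3314, 0.1943, 0.2259, 0.2484], E[r] = 2.2425, γ^t·E[r] = 1.148148, running G = 6.349630
t=4: π = [0.3307, 0.1943, 0.2274, 0.2476], E[r] = 2.2397, γ^t·E[r] = 0.917384, running G = 7.267014
t=5: π = [0.3306, 0.1942, 0.2277, 0.2475], E[r] = 2.2392, γ^t·E[r] = 0.733751, running G = 8.000765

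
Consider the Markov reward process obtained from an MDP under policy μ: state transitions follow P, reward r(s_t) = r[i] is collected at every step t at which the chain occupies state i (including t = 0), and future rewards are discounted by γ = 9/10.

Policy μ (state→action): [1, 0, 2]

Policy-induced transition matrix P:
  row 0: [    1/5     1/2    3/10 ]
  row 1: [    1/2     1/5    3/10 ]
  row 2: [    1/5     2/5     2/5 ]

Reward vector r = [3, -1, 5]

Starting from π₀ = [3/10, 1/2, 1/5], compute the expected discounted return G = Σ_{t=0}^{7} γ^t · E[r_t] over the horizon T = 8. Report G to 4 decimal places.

t=0: π = [0.3000, 0.5000, 0.2000], E[r] = 1.4000, γ^t·E[r] = 1.400000, running G = 1.400000
t=1: π = [0.3500, 0.3300, 0.3200], E[r] = 2.3200, γ^t·E[r] = 2.088000, running G = 3.488000
t=2: π = [0.2990, 0.3690, 0.3320], E[r] = 2.1880, γ^t·E[r] = 1.772280, running G = 5.260280
t=3: π = [0.3107, 0.3561, 0.3332], E[r] = 2.2420, γ^t·E[r] = 1.634418, running G = 6.894698
t=4: π = [0.3068, 0.3599, 0.3333], E[r] = 2.2272, γ^t·E[r] = 1.461292, running G = 8.355990
t=5: π = [0.3080, 0.3587, 0.3333], E[r] = 2.2318, γ^t·E[r] = 1.317863, running G = 9.673853
t=6: π = [0.3076, 0.3591, 0.3333], E[r] = 2.2305, γ^t·E[r] = 1.185355, running G = 10.859208
t=7: π = [0.3077, 0.3590, 0.3333], E[r] = 2.2309, γ^t·E[r] = 1.067015, running G = 11.926223

G = 11.9262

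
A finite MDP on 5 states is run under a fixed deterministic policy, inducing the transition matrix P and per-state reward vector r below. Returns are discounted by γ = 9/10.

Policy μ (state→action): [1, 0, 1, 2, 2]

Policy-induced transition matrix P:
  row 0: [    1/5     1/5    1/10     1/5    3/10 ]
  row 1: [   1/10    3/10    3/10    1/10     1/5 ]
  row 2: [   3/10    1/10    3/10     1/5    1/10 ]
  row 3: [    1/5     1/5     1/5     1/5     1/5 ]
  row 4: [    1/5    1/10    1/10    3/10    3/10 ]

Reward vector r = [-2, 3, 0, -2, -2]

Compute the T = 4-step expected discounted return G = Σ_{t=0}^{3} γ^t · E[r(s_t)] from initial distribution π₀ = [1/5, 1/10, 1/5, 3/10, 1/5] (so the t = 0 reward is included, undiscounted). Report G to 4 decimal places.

G = -2.9211

t=0: π = [0.2000, 0.1000, 0.2000, 0.3000, 0.2000], E[r] = -1.1000, γ^t·E[r] = -1.100000, running G = -1.100000
t=1: π = [0.2100, 0.1700, 0.1900, 0.2100, 0.2200], E[r] = -0.7700, γ^t·E[r] = -0.693000, running G = -1.793000
t=2: π = [0.2020, 0.1760, 0.1930, 0.2050, 0.2240], E[r] = -0.7340, γ^t·E[r] = -0.594540, running G = -2.387540
t=3: π = [0.2017, 0.1759, 0.1943, 0.2048, 0.2233], E[r] = -0.7319, γ^t·E[r] = -0.533555, running G = -2.921095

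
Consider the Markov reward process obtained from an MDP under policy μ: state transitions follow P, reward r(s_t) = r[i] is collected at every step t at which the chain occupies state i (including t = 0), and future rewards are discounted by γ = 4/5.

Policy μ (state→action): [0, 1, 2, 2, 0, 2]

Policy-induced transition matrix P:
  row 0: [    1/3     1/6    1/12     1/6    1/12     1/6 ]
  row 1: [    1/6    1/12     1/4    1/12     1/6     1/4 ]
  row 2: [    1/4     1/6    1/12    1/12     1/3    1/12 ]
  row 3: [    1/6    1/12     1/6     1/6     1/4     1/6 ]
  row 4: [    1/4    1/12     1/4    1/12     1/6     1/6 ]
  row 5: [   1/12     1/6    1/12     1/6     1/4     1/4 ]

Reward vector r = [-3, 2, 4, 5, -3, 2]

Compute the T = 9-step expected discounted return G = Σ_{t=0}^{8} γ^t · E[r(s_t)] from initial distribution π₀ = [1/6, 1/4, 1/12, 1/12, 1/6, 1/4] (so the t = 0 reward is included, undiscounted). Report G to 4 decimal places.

G = 2.8634

t=0: π = [0.1667, 0.2500, 0.0833, 0.0833, 0.1667, 0.2500], E[r] = 0.7500, γ^t·E[r] = 0.750000, running G = 0.750000
t=1: π = [0.1944, 0.1250, 0.1597, 0.1250, 0.1944, 0.2014], E[r] = 0.7500, γ^t·E[r] = 0.600000, running G = 1.350000
t=2: π = [0.2118, 0.1296, 0.1470, 0.1267, 0.2043, 0.1806], E[r] = 0.5938, γ^t·E[r] = 0.380000, running G = 1.730000
t=3: π = [0.2162, 0.1283, 0.1495, 0.1266, 0.1991, 0.1803], E[r] = 0.6023, γ^t·E[r] = 0.308370, running G = 2.038370
t=4: π = [0.2167, 0.1288, 0.1484, 0.1269, 0.1991, 0.1799], E[r] = 0.5983, γ^t·E[r] = 0.245050, running G = 2.283421
t=5: π = [0.2168, 0.1288, 0.1486, 0.1270, 0.1989, 0.1800], E[r] = 0.5996, γ^t·E[r] = 0.196491, running G = 2.479912
t=6: π = [0.2167, 0.1288, 0.1485, 0.1270, 0.1989, 0.1800], E[r] = 0.5995, γ^t·E[r] = 0.157157, running G = 2.637069
t=7: π = [0.2167, 0.1288, 0.1485, 0.1270, 0.1989, 0.1800], E[r] = 0.5996, γ^t·E[r] = 0.125739, running G = 2.762808
t=8: π = [0.2167, 0.1288, 0.1485, 0.1270, 0.1989, 0.1800], E[r] = 0.5996, γ^t·E[r] = 0.100589, running G = 2.863397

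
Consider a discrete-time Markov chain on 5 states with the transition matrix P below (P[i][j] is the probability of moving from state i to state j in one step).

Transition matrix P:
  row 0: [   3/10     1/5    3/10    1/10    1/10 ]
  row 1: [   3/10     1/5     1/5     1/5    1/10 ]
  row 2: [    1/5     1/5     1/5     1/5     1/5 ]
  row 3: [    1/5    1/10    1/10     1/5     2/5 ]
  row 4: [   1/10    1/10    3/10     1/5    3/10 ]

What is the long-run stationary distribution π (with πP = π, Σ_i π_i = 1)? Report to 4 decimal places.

π = [0.2156, 0.1601, 0.2257, 0.1784, 0.2201]

Balance equations π_j = Σ_i π_i·P[i][j]:
  π_0 = 3/10·π_0 + 3/10·π_1 + 1/5·π_2 + 1/5·π_3 + 1/10·π_4
  π_1 = 1/5·π_0 + 1/5·π_1 + 1/5·π_2 + 1/10·π_3 + 1/10·π_4
  π_2 = 3/10·π_0 + 1/5·π_1 + 1/5·π_2 + 1/10·π_3 + 3/10·π_4
  π_3 = 1/10·π_0 + 1/5·π_1 + 1/5·π_2 + 1/5·π_3 + 1/5·π_4
  normalize: π_0 + π_1 + π_2 + π_3 + π_4 = 1
Solving the linear system gives exactly π = [424/1967, 45/281, 444/1967, 351/1967, 433/1967].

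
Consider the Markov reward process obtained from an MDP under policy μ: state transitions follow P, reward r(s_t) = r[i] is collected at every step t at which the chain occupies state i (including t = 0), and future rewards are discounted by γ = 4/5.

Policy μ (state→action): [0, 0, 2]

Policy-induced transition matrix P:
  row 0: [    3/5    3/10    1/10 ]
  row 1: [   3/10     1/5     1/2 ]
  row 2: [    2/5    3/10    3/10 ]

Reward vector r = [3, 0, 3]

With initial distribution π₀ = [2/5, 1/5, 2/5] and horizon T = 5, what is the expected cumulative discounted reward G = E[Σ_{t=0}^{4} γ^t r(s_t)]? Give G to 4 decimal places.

t=0: π = [0.4000, 0.2000, 0.4000], E[r] = 2.4000, γ^t·E[r] = 2.400000, running G = 2.400000
t=1: π = [0.4600, 0.2800, 0.2600], E[r] = 2.1600, γ^t·E[r] = 1.728000, running G = 4.128000
t=2: π = [0.4640, 0.2720, 0.2640], E[r] = 2.1840, γ^t·E[r] = 1.397760, running G = 5.525760
t=3: π = [0.4656, 0.2728, 0.2616], E[r] = 2.1816, γ^t·E[r] = 1.116979, running G = 6.642739
t=4: π = [0.4658, 0.2727, 0.2614], E[r] = 2.1818, γ^t·E[r] = 0.893682, running G = 7.536421

G = 7.5364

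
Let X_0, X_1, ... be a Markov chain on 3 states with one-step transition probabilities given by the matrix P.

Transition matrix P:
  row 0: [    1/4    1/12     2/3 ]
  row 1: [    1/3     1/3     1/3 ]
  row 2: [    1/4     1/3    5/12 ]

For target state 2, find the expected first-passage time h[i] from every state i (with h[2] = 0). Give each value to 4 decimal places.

h = [1.5882, 2.2941, 0.0000]

First-step conditioning: h[2] = 0; for i ≠ 2, h[i] = 1 + Σ_k P[i][k]·h[k].
  h[0] = 1 + 1/4·h[0] + 1/12·h[1]
  h[1] = 1 + 1/3·h[0] + 1/3·h[1]
Solving the 2×2 linear system over states ≠ 2 gives exactly h = [27/17, 39/17, 0] (h[2] = 0 is the target).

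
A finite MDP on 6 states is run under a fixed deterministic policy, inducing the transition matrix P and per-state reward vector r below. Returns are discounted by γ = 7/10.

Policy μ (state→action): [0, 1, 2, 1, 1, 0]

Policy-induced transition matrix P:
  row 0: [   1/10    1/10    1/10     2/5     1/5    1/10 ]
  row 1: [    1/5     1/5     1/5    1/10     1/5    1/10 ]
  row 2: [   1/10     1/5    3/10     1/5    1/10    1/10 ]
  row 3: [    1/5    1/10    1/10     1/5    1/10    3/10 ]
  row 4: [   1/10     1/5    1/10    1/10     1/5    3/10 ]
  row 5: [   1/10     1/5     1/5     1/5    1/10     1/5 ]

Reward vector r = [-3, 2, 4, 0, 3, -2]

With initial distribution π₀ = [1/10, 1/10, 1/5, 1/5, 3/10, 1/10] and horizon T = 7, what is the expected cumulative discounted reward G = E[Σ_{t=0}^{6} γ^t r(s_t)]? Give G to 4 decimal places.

t=0: π = [0.1000, 0.1000, 0.2000, 0.2000, 0.3000, 0.1000], E[r] = 1.4000, γ^t·E[r] = 1.400000, running G = 1.400000
t=1: π = [0.1300, 0.1700, 0.1600, 0.1800, 0.1500, 0.2100], E[r] = 0.6200, γ^t·E[r] = 0.434000, running G = 1.834000
t=2: π = [0.1350, 0.1690, 0.1700, 0.1940, 0.1450, 0.1870], E[r] = 0.6740, γ^t·E[r] = 0.330260, running G = 2.164260
t=3: π = [0.1363, 0.1671, 0.1696, 0.1956, 0.1449, 0.1865], E[r] = 0.6654, γ^t·E[r] = 0.228232, running G = 2.392492
t=4: π = [0.1363, 0.1668, 0.1693, 0.1961, 0.1448, 0.1868], E[r] = 0.6629, γ^t·E[r] = 0.159167, running G = 2.551659
t=5: π = [0.1363, 0.1668, 0.1692, 0.1961, 0.1448, 0.1869], E[r] = 0.6622, γ^t·E[r] = 0.111294, running G = 2.662953
t=6: π = [0.1363, 0.1668, 0.1692, 0.1961, 0.1448, 0.1869], E[r] = 0.6621, γ^t·E[r] = 0.077897, running G = 2.740850

G = 2.7409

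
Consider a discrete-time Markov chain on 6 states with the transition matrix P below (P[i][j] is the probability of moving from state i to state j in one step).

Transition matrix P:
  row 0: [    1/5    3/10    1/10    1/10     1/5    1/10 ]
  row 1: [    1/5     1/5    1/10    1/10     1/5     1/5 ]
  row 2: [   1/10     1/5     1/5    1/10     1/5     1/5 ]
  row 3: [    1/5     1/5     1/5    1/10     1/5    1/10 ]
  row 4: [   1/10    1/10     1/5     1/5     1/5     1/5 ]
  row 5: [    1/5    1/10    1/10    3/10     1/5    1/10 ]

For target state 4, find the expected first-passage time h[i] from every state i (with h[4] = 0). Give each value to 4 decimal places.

h = [5.0000, 5.0000, 5.0000, 5.0000, 0.0000, 5.0000]

First-step conditioning: h[4] = 0; for i ≠ 4, h[i] = 1 + Σ_k P[i][k]·h[k].
  h[0] = 1 + 1/5·h[0] + 3/10·h[1] + 1/10·h[2] + 1/10·h[3] + 1/10·h[5]
  h[1] = 1 + 1/5·h[0] + 1/5·h[1] + 1/10·h[2] + 1/10·h[3] + 1/5·h[5]
  h[2] = 1 + 1/10·h[0] + 1/5·h[1] + 1/5·h[2] + 1/10·h[3] + 1/5·h[5]
  h[3] = 1 + 1/5·h[0] + 1/5·h[1] + 1/5·h[2] + 1/10·h[3] + 1/10·h[5]
  h[5] = 1 + 1/5·h[0] + 1/10·h[1] + 1/10·h[2] + 3/10·h[3] + 1/10·h[5]
Solving the 5×5 linear system over states ≠ 4 gives exactly h = [5, 5, 5, 5, 0, 5] (h[4] = 0 is the target).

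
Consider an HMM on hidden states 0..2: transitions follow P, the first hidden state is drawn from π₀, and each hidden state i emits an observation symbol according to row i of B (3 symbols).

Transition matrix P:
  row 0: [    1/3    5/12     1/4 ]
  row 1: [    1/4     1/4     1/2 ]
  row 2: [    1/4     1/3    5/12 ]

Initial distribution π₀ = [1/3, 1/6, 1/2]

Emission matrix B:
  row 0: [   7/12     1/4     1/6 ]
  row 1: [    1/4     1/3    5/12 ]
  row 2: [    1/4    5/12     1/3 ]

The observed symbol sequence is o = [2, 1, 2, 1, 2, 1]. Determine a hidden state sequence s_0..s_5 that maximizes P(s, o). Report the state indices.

t=0: δ = [5.556e-02, 6.944e-02, 1.667e-01]  (obs o_0=2)
t=1: δ = [1.042e-02, 1.852e-02, 2.894e-02]  ψ = [2, 2, 2]  (obs o_1=1)
t=2: δ = [1.206e-03, 4.019e-03, 4.019e-03]  ψ = [2, 2, 2]  (obs o_2=2)
t=3: δ = [2.512e-04, 4.465e-04, 8.372e-04]  ψ = [1, 2, 1]  (obs o_3=1)
t=4: δ = [3.489e-05, 1.163e-04, 1.163e-04]  ψ = [2, 2, 2]  (obs o_4=2)
t=5: δ = [7.268e-06, 1.292e-05, 2.423e-05]  ψ = [1, 2, 1]  (obs o_5=1)
backtrack: best end state = 2; path = [2, 2, 1, 2, 1, 2]

path = [2, 2, 1, 2, 1, 2]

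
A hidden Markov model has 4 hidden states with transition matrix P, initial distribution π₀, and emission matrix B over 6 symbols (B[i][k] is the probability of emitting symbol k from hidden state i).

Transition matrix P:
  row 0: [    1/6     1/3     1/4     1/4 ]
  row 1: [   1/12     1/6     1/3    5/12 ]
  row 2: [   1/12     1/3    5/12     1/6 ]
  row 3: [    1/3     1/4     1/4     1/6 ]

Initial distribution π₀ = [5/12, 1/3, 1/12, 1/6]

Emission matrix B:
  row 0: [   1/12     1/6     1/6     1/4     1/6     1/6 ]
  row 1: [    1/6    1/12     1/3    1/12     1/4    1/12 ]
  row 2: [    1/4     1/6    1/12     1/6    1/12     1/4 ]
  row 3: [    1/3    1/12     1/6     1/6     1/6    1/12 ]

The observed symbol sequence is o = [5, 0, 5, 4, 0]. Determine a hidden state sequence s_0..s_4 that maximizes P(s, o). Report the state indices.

t=0: δ = [6.944e-02, 2.778e-02, 2.083e-02, 1.389e-02]  (obs o_0=5)
t=1: δ = [9.645e-04, 3.858e-03, 4.340e-03, 5.787e-03]  ψ = [0, 0, 0, 0]  (obs o_1=0)
t=2: δ = [3.215e-04, 1.206e-04, 4.521e-04, 1.340e-04]  ψ = [3, 2, 2, 1]  (obs o_2=5)
t=3: δ = [8.931e-06, 3.768e-05, 1.570e-05, 1.340e-05]  ψ = [0, 2, 2, 0]  (obs o_3=4)
t=4: δ = [3.721e-07, 1.047e-06, 3.140e-06, 5.233e-06]  ψ = [3, 1, 1, 1]  (obs o_4=0)
backtrack: best end state = 3; path = [0, 2, 2, 1, 3]

path = [0, 2, 2, 1, 3]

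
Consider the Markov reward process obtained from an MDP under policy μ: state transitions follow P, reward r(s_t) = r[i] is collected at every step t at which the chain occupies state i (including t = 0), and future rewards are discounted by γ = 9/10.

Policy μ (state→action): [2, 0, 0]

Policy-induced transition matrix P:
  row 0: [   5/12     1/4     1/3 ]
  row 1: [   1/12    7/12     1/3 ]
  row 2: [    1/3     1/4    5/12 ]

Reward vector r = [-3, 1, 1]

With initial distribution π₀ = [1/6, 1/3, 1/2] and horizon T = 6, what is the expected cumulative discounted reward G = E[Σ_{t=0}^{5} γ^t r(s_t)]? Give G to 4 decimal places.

t=0: π = [0.1667, 0.3333, 0.5000], E[r] = 0.3333, γ^t·E[r] = 0.333333, running G = 0.333333
t=1: π = [0.2639, 0.3611, 0.3750], E[r] = -0.0556, γ^t·E[r] = -0.050000, running G = 0.283333
t=2: π = [0.2650, 0.3704, 0.3646], E[r] = -0.0602, γ^t·E[r] = -0.048750, running G = 0.234583
t=3: π = [0.2628, 0.3735, 0.3637], E[r] = -0.0513, γ^t·E[r] = -0.037406, running G = 0.197177
t=4: π = [0.2619, 0.3745, 0.3636], E[r] = -0.0475, γ^t·E[r] = -0.031155, running G = 0.166022
t=5: π = [0.2615, 0.3748, 0.3636], E[r] = -0.0461, γ^t·E[r] = -0.027244, running G = 0.138777

G = 0.1388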